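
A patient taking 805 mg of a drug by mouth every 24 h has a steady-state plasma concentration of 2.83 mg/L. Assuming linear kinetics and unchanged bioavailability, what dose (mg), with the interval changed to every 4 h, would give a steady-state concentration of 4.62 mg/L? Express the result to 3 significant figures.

219 mg

For first-order elimination, Css ∝ F·D/(CL·τ); F and CL are unchanged, so Css ∝ D/τ.
D₂ = D₁ × (Css,target / Css,current) × (τ₂/τ₁) = 805 × (4.62/2.83) × (4/24) = 219.0 mg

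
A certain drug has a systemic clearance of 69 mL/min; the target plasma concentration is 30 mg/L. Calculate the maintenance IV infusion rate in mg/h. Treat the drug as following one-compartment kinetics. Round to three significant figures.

124 mg/h

CL = 69 mL/min = 69 × 0.06 = 4.140 L/h
Infusion rate = CL · Css = 4.140 L/h × 30 mg/L = 124.2 mg/h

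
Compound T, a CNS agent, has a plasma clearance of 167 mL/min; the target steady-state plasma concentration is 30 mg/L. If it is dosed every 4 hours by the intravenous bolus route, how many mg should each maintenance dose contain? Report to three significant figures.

1200 mg

CL = 167 mL/min × 60/1000 = 10.02 L/h
D = CL × Css × τ = 10.02 × 30 × 4 = 1202 mg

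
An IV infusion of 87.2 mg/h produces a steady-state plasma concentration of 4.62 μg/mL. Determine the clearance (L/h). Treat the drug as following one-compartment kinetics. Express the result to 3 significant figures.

At steady state, infusion rate = CL × Css, so CL = rate / Css.
CL = 87.2 / 4.62 = 18.87 L/h

18.9 L/h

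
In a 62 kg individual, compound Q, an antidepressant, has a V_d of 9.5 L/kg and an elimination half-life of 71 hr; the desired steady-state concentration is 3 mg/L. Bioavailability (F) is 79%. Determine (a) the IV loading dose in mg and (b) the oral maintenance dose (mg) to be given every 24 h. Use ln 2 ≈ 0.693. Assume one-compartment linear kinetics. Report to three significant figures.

Vd(total) = 62 kg × 9.5 L/kg = 589.0 L
LD = Vd × C = 589.0 × 3 = 1767 mg
CL = 0.693 × Vd / t½ = 0.693 × 589.0 / 71 = 5.749 L/h
D = CL × Css × τ / F = 5.749 × 3 × 24 / 0.79 = 524.0 mg

(a) 1770 mg; (b) 524 mg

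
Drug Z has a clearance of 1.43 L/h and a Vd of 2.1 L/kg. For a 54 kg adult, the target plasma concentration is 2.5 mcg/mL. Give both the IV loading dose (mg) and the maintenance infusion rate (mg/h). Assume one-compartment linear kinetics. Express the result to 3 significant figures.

Vd = 2.1 L/kg × 54 kg = 113.4 L
Loading: fill Vd to C_target → 113.4 L × 2.5 mg/L = 283.5 mg
Maintenance infusion rate = CL × Css = 1.430 × 2.5 = 3.575 mg/h

(a) 284 mg; (b) 3.58 mg/h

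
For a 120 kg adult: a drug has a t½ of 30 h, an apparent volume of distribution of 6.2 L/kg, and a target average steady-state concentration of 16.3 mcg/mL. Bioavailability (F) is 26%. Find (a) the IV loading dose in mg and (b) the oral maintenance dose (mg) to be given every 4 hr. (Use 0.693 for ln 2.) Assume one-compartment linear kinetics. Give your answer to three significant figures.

Vd = 6.2 L/kg × 120 kg = 744.0 L
LD = Vd × C = 744.0 × 16.3 = 12130 mg
CL = 0.693 × Vd / t½ = 0.693 × 744.0 / 30 = 17.19 L/h
D = CL × Css × τ / F = 17.19 × 16.3 × 4 / 0.26 = 4311 mg

(a) 12100 mg; (b) 4310 mg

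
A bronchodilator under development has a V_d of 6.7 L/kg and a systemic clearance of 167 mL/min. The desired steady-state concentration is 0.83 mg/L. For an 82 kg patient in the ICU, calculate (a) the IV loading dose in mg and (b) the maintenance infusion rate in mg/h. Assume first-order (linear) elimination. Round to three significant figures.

Vd = 6.7 L/kg × 82 kg = 549.4 L
Loading dose = Vd × C = 549.4 × 0.83 = 456.0 mg
Convert clearance: 167 mL/min × 60 min/h ÷ 1000 mL/L = 10.02 L/h
Maintenance infusion rate = CL × Css = 10.02 × 0.83 = 8.317 mg/h

(a) 456 mg; (b) 8.32 mg/h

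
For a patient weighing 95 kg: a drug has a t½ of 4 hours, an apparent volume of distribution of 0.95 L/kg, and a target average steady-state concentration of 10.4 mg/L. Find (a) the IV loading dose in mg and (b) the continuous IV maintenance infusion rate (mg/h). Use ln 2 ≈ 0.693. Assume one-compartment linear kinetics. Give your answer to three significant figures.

(a) 939 mg; (b) 163 mg/h

Vd = 0.95 L/kg × 95 kg = 90.25 L
LD = Vd × C = 90.25 × 10.4 = 938.6 mg
CL = 0.693 × Vd / t½ = 0.693 × 90.25 / 4 = 15.64 L/h
Infusion rate = CL × Css = 15.64 × 10.4 = 162.7 mg/h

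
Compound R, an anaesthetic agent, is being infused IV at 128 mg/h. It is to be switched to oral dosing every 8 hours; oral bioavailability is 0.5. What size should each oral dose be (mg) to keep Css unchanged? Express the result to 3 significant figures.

2050 mg

To maintain the same Css, the systemic dosing rate must be unchanged: F·D/τ = infusion rate.
D = rate × τ / F = 128 × 8 / 0.5 = 2048 mg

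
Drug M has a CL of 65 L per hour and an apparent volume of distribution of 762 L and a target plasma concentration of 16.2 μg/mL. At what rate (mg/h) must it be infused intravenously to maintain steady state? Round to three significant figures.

Maintenance depends on clearance, not Vd — rate in must match rate out.
Infusion rate = CL · Css = 65.00 L/h × 16.2 mg/L = 1053 mg/h

1050 mg/h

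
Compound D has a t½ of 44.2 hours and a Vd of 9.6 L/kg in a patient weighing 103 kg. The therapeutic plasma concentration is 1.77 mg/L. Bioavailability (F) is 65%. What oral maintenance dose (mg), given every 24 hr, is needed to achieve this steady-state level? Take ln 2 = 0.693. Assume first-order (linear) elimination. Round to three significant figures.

1010 mg

Vd = 9.6 L/kg × 103 kg = 988.8 L
CL = 0.693 × Vd / t½ = 0.693 × 988.8 / 44.2 = 15.50 L/h
D = CL × Css × τ / F = 15.50 × 1.77 × 24 / 0.65 = 1013 mg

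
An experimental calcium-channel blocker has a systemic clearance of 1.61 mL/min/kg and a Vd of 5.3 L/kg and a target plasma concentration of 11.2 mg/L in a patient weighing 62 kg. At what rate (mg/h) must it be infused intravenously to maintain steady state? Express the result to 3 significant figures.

CL = 1.61 mL/min/kg × 62 kg = 99.82 mL/min = 99.82 × 60/1000 = 5.989 L/h
R₀ = 5.989 × 11.2 = 67.08 mg/h

67.1 mg/h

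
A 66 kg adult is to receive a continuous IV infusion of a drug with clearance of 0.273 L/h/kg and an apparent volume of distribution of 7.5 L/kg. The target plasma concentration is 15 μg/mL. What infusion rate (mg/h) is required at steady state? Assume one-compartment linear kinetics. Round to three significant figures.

CL = 0.273 L/h/kg × 66 kg = 18.02 L/h
Infusion rate = CL · Css = 18.02 L/h × 15 mg/L = 270.3 mg/h

270 mg/h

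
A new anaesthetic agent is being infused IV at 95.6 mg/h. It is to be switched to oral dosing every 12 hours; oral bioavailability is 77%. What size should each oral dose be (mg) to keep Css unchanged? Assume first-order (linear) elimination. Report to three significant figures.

To maintain the same Css, the systemic dosing rate must be unchanged: F·D/τ = infusion rate.
D = rate × τ / F = 95.6 × 12 / 0.77 = 1490 mg

1490 mg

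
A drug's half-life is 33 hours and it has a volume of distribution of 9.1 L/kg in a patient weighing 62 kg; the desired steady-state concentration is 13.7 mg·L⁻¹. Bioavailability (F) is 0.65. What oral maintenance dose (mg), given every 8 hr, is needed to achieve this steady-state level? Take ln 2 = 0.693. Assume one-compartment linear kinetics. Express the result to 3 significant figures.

2000 mg

Vd(total) = 62 kg × 9.1 L/kg = 564.2 L
k = 0.693/33 = 0.02100 h⁻¹, so CL = k·Vd = 0.02100 × 564.2 = 11.85 L/h
D = CL × Css × τ / F = 11.85 × 13.7 × 8 / 0.65 = 1998 mg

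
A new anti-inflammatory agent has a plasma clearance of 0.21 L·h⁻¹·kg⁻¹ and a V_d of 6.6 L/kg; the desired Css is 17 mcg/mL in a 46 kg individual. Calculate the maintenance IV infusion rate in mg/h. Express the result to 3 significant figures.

CL = 0.21 L·h⁻¹·kg⁻¹ × 46 kg = 9.660 L/h
Infusion rate = CL · Css = 9.660 L/h × 17 mg/L = 164.2 mg/h

164 mg/h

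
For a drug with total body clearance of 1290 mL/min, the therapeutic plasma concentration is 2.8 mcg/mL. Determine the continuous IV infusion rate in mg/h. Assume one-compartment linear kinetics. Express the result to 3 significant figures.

217 mg/h

Convert clearance: 1290 mL/min × 60 min/h ÷ 1000 mL/L = 77.40 L/h
Infusion rate = CL · Css = 77.40 L/h × 2.8 mg/L = 216.7 mg/h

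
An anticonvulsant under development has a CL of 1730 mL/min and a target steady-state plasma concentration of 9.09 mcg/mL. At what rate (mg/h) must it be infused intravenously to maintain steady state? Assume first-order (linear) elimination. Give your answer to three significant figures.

CL = 1730 mL/min × 60/1000 = 103.8 L/h
R₀ = 103.8 × 9.09 = 943.5 mg/h

944 mg/h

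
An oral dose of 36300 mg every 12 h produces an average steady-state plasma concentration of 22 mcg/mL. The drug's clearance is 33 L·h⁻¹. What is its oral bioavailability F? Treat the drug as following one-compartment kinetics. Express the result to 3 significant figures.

0.240

F·D/τ = CL·Css at steady state → F = CL·Css·τ / D.
F = 33 × 22 × 12 / 36300 = 0.240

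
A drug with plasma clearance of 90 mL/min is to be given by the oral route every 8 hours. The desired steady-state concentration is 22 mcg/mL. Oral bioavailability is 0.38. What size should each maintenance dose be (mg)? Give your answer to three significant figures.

2500 mg

Convert clearance: 90 mL/min × 60 min/h ÷ 1000 mL/L = 5.400 L/h
D = CL × Css × τ / F = 5.400 × 22 × 8 / 0.38 = 2501 mg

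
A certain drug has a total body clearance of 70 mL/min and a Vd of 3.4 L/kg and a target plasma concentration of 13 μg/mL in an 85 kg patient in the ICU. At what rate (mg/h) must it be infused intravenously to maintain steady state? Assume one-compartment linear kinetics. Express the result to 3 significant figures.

CL = 70 mL/min × 60/1000 = 4.200 L/h
Infusion rate = CL · Css = 4.200 L/h × 13 mg/L = 54.60 mg/h

54.6 mg/h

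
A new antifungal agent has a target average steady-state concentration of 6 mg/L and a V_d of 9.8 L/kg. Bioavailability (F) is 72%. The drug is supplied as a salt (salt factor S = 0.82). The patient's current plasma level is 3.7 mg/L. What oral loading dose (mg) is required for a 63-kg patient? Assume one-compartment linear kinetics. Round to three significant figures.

2410 mg

Vd(total) = 63 kg × 9.8 L/kg = 617.4 L
Concentration deficit ΔC = 6 − 3.7 = 2.300 mg/L
LD = Vd × ΔC / F / S = 617.4 × 2.300 / 0.72 / 0.82 = 2405 mg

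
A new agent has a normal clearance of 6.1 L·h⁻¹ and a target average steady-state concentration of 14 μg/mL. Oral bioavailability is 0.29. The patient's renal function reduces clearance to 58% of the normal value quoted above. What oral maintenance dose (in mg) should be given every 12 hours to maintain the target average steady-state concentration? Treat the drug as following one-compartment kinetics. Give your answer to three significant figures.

2050 mg

Patient clearance = 0.58 × 6.100 = 3.538 L/h
D = CL × Css × τ / F = 3.538 × 14 × 12 / 0.29 = 2050 mg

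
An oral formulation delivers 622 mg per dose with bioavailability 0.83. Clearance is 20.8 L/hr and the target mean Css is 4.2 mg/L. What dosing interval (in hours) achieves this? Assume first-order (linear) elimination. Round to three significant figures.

5.91 h

F·D/τ = CL·Css → τ = F·D / (CL·Css).
τ = 0.83 × 622 / (20.8 × 4.2) = 5.910 h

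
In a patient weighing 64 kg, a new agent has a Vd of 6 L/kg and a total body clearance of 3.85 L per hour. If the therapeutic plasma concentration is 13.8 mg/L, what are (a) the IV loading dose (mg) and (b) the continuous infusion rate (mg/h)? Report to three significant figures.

Vd = 6 L/kg × 64 kg = 384.0 L
Loading dose = Vd × C = 384.0 × 13.8 = 5299 mg
Maintenance: replace elimination → rate = CL × Css = 3.850 × 13.8 = 53.13 mg/h

(a) 5300 mg; (b) 53.1 mg/h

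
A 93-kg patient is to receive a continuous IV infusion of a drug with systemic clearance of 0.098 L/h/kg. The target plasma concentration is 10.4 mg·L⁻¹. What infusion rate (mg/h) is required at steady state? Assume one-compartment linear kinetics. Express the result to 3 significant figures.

CL = 0.098 L/h/kg × 93 kg = 9.114 L/h
Infusion rate = CL · Css = 9.114 L/h × 10.4 mg/L = 94.79 mg/h

94.8 mg/h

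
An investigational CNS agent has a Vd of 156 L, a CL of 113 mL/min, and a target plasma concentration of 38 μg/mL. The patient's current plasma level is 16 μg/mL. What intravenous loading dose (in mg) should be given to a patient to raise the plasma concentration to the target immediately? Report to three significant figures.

The loading dose fills Vd to the target concentration.
Concentration deficit ΔC = 38 − 16 = 22.00 mg/L
LD = Vd × ΔC = 156.0 × 22.00 = 3432 mg

3430 mg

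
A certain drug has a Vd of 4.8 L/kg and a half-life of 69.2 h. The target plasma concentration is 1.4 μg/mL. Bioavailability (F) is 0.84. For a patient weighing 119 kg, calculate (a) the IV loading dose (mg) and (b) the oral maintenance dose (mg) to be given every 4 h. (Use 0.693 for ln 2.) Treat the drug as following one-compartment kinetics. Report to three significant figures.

(a) 800 mg; (b) 38.1 mg

Total Vd = 4.8 × 119 = 571.2 L
LD = Vd × C = 571.2 × 1.4 = 799.7 mg
CL = 0.693 × Vd / t½ = 0.693 × 571.2 / 69.2 = 5.720 L/h
D = CL × Css × τ / F = 5.720 × 1.4 × 4 / 0.84 = 38.13 mg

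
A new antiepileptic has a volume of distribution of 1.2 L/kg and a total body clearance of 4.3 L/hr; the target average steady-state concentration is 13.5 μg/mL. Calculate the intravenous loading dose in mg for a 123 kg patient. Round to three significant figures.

1990 mg

Vd(total) = 123 kg × 1.2 L/kg = 147.6 L
LD is governed by Vd — clearance does not enter the loading-dose calculation.
LD = Vd × C = 147.6 × 13.50 = 1993 mg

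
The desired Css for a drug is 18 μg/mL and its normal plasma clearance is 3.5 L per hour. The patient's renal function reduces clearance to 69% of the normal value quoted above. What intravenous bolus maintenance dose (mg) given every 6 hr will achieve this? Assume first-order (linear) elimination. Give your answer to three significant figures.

261 mg

Patient clearance = 0.69 × 3.500 = 2.415 L/h
D = CL × Css × τ = 2.415 × 18 × 6 = 260.8 mg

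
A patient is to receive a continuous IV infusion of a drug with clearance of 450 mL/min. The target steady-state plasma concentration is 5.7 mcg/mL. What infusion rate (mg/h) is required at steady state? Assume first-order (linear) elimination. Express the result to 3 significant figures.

CL = 450 mL/min = 450 × 0.06 = 27.00 L/h
Rate = CL × Css = 27.00 × 5.7 = 153.9 mg/h

154 mg/h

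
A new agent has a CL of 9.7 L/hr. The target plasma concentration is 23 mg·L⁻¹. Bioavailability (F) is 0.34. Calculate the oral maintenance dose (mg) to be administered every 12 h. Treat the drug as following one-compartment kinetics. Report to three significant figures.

7870 mg

D = CL × Css × τ / F = 9.700 × 23 × 12 / 0.34 = 7874 mg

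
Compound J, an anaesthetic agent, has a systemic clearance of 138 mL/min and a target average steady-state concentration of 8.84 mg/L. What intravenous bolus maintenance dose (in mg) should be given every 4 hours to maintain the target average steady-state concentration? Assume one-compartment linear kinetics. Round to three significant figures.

CL = 138 mL/min = 138 × 0.06 = 8.280 L/h
D = CL × Css × τ = 8.280 × 8.84 × 4 = 292.8 mg

293 mg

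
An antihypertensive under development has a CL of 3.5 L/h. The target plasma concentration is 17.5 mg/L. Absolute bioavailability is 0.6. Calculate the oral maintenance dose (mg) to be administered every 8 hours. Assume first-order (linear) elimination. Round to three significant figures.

D = CL × Css × τ / F = 3.500 × 17.5 × 8 / 0.6 = 816.7 mg

817 mg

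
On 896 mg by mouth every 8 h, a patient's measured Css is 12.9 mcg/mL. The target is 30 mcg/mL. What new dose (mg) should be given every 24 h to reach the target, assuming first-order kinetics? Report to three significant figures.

6250 mg

With linear kinetics, Css is proportional to dose rate (D/τ) at fixed clearance.
D₂ = D₁ × (Css,target / Css,current) × (τ₂/τ₁) = 896 × (30/12.9) × (24/8) = 6251 mg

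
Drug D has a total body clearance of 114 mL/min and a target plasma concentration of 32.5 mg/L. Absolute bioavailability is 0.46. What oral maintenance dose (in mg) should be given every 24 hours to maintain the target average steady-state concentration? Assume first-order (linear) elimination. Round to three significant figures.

CL = 114 mL/min = 114 × 0.06 = 6.840 L/h
D = CL × Css × τ / F = 6.840 × 32.5 × 24 / 0.46 = 11600 mg

11600 mg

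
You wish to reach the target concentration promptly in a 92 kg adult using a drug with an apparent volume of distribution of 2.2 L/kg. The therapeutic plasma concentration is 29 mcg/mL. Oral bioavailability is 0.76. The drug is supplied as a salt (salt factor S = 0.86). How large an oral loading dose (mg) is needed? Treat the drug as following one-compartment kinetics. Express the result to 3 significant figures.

8980 mg

Total Vd = 2.2 × 92 = 202.4 L
LD = Vd × C / F / S = 202.4 × 29.00 / 0.76 / 0.86 = 8980 mg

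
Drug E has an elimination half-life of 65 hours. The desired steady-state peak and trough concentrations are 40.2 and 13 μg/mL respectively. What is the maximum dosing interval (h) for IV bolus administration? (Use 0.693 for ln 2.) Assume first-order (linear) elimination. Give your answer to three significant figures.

k = 0.693 / t½ = 0.693 / 65 = 0.01066 h⁻¹
Between IV bolus doses, concentration decays as C = C₀·e^(−kτ), so C_peak/C_trough = e^(kτ).
τ_max = ln(C_peak/C_trough) / k = ln(40.2/13) / 0.01066 = 1.129 / 0.01066 = 105.9 h

106 h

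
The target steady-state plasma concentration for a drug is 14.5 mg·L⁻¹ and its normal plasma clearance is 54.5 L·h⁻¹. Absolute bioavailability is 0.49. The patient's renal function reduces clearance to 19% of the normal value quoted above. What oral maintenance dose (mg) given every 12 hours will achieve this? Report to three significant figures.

3680 mg

Patient clearance = 0.19 × 54.50 = 10.36 L/h
At steady state, dose per interval replaces the amount cleared in that interval: F·D/τ = CL·Css.
D = CL × Css × τ / F = 10.36 × 14.5 × 12 / 0.49 = 3679 mg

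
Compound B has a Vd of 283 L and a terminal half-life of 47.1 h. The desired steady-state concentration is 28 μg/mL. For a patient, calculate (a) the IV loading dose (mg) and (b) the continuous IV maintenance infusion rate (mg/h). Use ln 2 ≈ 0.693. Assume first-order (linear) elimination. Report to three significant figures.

(a) 7920 mg; (b) 117 mg/h

LD = Vd × C = 283.0 × 28 = 7924 mg
CL = 0.693 × Vd / t½ = 0.693 × 283.0 / 47.1 = 4.164 L/h
Infusion rate = CL × Css = 4.164 × 28 = 116.6 mg/h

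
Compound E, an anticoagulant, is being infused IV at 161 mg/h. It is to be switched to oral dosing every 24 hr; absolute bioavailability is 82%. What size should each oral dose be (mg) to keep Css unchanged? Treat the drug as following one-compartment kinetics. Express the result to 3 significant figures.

4710 mg

To maintain the same Css, the systemic dosing rate must be unchanged: F·D/τ = infusion rate.
D = rate × τ / F = 161 × 24 / 0.82 = 4712 mg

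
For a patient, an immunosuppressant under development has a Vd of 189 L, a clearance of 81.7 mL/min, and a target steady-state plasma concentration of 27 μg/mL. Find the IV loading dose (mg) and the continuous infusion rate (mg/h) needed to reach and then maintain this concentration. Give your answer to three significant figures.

(a) 5100 mg; (b) 132 mg/h

Loading: fill Vd to C_target → 189.0 L × 27 mg/L = 5103 mg
CL = 81.7 mL/min = 81.7 × 0.06 = 4.902 L/h
Maintenance infusion rate = CL × Css = 4.902 × 27 = 132.4 mg/h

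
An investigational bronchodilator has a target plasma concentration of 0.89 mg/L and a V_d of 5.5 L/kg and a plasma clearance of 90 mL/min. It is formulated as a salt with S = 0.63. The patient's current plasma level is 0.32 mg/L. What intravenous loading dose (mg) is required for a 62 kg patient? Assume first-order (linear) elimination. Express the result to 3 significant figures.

309 mg

Vd = 5.5 L/kg × 62 kg = 341.0 L
Concentration deficit ΔC = 0.89 − 0.32 = 0.5700 mg/L
LD = Vd × ΔC / S = 341.0 × 0.5700 / 0.63 = 308.5 mg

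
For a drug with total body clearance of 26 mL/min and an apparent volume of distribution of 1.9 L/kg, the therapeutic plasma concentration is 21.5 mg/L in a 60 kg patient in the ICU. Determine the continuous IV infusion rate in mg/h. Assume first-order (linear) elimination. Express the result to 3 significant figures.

33.5 mg/h

CL = 26 mL/min × 60/1000 = 1.560 L/h
Maintenance depends on clearance, not Vd — rate in must match rate out.
R₀ = 1.560 × 21.5 = 33.54 mg/h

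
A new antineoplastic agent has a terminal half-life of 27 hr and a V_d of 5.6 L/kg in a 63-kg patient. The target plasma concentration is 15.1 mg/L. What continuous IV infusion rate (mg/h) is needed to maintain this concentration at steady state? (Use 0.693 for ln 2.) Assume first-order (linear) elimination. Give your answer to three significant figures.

Vd = 5.6 L/kg × 63 kg = 352.8 L
k = 0.693/27 = 0.02567 h⁻¹, so CL = k·Vd = 0.02567 × 352.8 = 9.056 L/h
Infusion rate = CL × Css = 9.056 × 15.1 = 136.7 mg/h

137 mg/h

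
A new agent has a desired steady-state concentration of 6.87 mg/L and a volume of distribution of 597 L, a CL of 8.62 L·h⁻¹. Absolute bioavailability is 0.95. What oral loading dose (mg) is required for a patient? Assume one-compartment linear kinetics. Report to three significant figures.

LD = Vd × C / F = 597.0 × 6.870 / 0.95 = 4317 mg

4320 mg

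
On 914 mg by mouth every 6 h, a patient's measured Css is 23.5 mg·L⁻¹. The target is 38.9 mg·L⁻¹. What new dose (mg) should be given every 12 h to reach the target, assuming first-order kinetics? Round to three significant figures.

3030 mg

For first-order elimination, Css ∝ F·D/(CL·τ); F and CL are unchanged, so Css ∝ D/τ.
D₂ = D₁ × (Css,target / Css,current) × (τ₂/τ₁) = 914 × (38.9/23.5) × (12/6) = 3026 mg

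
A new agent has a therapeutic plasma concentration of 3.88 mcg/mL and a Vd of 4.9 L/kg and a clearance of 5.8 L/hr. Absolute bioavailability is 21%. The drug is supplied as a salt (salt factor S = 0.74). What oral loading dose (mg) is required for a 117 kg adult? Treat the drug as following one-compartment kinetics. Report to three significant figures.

Vd = 4.9 L/kg × 117 kg = 573.3 L
LD = Vd × C / F / S = 573.3 × 3.880 / 0.21 / 0.74 = 14310 mg

14300 mg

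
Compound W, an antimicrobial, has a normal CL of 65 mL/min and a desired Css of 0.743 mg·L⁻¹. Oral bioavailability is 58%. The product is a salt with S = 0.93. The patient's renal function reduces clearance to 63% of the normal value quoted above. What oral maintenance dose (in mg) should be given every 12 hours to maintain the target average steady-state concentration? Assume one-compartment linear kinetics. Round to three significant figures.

Convert clearance: 65 mL/min × 60 min/h ÷ 1000 mL/L = 3.900 L/h
Patient clearance = 0.63 × 3.900 = 2.457 L/h
D = CL × Css × τ / F / S = 2.457 × 0.743 × 12 / 0.58 / 0.93 = 40.61 mg

40.6 mg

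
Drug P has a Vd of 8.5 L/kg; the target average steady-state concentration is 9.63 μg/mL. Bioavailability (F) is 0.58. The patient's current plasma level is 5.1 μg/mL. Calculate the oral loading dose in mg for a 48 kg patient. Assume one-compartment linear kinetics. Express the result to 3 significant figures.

Total Vd = 8.5 × 48 = 408.0 L
Concentration deficit ΔC = 9.63 − 5.1 = 4.530 mg/L
LD = Vd × ΔC / F = 408.0 × 4.530 / 0.58 = 3187 mg

3190 mg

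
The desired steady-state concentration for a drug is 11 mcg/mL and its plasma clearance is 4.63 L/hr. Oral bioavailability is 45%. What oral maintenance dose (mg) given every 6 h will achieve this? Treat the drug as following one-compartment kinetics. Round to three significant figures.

At steady state, dose per interval replaces the amount cleared in that interval: F·D/τ = CL·Css.
D = CL × Css × τ / F = 4.630 × 11 × 6 / 0.45 = 679.1 mg

679 mg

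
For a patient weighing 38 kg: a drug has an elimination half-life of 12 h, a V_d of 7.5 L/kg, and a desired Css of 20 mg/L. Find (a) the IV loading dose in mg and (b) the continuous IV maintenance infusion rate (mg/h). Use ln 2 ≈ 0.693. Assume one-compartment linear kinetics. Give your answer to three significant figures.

(a) 5700 mg; (b) 329 mg/h

Vd(total) = 38 kg × 7.5 L/kg = 285.0 L
LD = Vd × C = 285.0 × 20 = 5700 mg
CL = 0.693 × Vd / t½ = 0.693 × 285.0 / 12 = 16.46 L/h
Infusion rate = CL × Css = 16.46 × 20 = 329.2 mg/h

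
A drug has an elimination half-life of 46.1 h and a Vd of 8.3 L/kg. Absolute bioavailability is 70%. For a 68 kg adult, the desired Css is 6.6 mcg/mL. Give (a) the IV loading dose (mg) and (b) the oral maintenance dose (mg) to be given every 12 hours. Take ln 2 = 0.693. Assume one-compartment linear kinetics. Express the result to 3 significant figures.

Vd = 8.3 L/kg × 68 kg = 564.4 L
LD = Vd × C = 564.4 × 6.6 = 3725 mg
CL = 0.693 × Vd / t½ = 0.693 × 564.4 / 46.1 = 8.484 L/h
D = CL × Css × τ / F = 8.484 × 6.6 × 12 / 0.7 = 959.9 mg

(a) 3730 mg; (b) 960 mg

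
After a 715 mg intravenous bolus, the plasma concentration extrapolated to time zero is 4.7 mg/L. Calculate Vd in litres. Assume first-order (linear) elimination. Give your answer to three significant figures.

152 L

Immediately after an IV bolus, C₀ = Dose / Vd, so Vd = Dose / C₀.
Vd = 715 / 4.7 = 152.1 L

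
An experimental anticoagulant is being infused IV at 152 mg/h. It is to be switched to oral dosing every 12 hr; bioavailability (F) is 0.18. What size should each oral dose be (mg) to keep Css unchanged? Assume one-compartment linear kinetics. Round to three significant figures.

To maintain the same Css, the systemic dosing rate must be unchanged: F·D/τ = infusion rate.
D = rate × τ / F = 152 × 12 / 0.18 = 10130 mg

10100 mg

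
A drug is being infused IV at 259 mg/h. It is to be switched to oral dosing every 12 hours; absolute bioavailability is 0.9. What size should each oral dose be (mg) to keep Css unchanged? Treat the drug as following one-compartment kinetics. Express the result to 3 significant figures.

To maintain the same Css, the systemic dosing rate must be unchanged: F·D/τ = infusion rate.
D = rate × τ / F = 259 × 12 / 0.9 = 3453 mg

3450 mg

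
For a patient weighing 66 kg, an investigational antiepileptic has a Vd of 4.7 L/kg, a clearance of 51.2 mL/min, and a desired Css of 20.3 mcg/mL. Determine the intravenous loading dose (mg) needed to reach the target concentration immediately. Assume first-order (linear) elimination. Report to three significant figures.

6300 mg

Total Vd = 4.7 × 66 = 310.2 L
LD = Vd × C = 310.2 × 20.30 = 6297 mg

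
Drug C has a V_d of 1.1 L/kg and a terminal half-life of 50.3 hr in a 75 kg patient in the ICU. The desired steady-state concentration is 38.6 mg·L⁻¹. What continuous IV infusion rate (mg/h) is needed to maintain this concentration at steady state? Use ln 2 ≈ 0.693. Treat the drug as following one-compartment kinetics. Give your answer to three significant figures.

Vd(total) = 75 kg × 1.1 L/kg = 82.50 L
CL = 0.693 × Vd / t½ = 0.693 × 82.50 / 50.3 = 1.137 L/h
Infusion rate = CL × Css = 1.137 × 38.6 = 43.89 mg/h

43.9 mg/h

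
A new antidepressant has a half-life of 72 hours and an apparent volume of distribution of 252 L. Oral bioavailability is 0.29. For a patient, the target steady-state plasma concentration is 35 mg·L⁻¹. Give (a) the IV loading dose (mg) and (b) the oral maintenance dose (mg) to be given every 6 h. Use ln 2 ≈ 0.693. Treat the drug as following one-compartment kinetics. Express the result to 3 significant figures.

(a) 8820 mg; (b) 1760 mg

LD = Vd × C = 252.0 × 35 = 8820 mg
CL = 0.693 × Vd / t½ = 0.693 × 252.0 / 72 = 2.426 L/h
D = CL × Css × τ / F = 2.426 × 35 × 6 / 0.29 = 1757 mg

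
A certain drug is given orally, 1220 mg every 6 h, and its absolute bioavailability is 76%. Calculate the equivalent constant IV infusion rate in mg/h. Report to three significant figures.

155 mg/h

Equivalent systemic input: infusion rate = F·D/τ.
Rate = 0.76 × 1220 / 6 = 154.5 mg/h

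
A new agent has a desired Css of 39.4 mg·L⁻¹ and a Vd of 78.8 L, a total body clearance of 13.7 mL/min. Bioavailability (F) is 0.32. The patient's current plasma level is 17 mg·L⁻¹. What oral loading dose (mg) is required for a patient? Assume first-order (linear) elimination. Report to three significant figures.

5520 mg

Loading dose depends on Vd (not clearance): it fills the distribution volume.
Concentration deficit ΔC = 39.4 − 17 = 22.40 mg/L
LD = Vd × ΔC / F = 78.80 × 22.40 / 0.32 = 5516 mg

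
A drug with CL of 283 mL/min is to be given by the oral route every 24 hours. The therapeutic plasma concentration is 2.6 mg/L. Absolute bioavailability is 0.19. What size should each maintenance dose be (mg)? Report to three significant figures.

Convert clearance: 283 mL/min × 60 min/h ÷ 1000 mL/L = 16.98 L/h
D = CL × Css × τ / F = 16.98 × 2.6 × 24 / 0.19 = 5577 mg

5580 mg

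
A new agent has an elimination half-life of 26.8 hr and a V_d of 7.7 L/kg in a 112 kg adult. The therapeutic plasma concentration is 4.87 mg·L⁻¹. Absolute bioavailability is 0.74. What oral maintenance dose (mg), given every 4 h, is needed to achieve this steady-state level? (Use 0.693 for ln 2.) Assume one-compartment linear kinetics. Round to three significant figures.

Total Vd = 7.7 × 112 = 862.4 L
CL = ln 2 · Vd / t½ = 0.693 × 862.4 / 26.8 = 22.30 L/h
D = CL × Css × τ / F = 22.30 × 4.87 × 4 / 0.74 = 587.0 mg

587 mg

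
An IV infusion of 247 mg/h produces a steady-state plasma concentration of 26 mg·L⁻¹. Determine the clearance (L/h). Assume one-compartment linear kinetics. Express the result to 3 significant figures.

9.50 L/h

At steady state, infusion rate = CL × Css, so CL = rate / Css.
CL = 247 / 26 = 9.500 L/h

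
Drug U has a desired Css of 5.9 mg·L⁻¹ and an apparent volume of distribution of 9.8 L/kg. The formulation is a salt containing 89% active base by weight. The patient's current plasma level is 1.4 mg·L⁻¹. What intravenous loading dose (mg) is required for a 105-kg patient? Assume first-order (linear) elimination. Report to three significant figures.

5200 mg

Total Vd = 9.8 × 105 = 1029 L
Concentration deficit ΔC = 5.9 − 1.4 = 4.500 mg/L
LD = Vd × ΔC / S = 1029 × 4.500 / 0.89 = 5203 mg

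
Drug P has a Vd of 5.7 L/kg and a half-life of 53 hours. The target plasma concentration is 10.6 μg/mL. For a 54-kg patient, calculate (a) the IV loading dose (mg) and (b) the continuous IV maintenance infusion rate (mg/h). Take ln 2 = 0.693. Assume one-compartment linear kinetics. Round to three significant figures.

Vd(total) = 54 kg × 5.7 L/kg = 307.8 L
LD = Vd × C = 307.8 × 10.6 = 3263 mg
CL = 0.693 × Vd / t½ = 0.693 × 307.8 / 53 = 4.025 L/h
Infusion rate = CL × Css = 4.025 × 10.6 = 42.67 mg/h

(a) 3260 mg; (b) 42.7 mg/h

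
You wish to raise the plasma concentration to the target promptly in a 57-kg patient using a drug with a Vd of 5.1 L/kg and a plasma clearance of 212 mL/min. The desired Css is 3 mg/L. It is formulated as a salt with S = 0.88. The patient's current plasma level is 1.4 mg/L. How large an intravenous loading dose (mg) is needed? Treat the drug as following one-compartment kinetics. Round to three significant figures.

Vd(total) = 57 kg × 5.1 L/kg = 290.7 L
Concentration deficit ΔC = 3 − 1.4 = 1.600 mg/L
LD = Vd × ΔC / S = 290.7 × 1.600 / 0.88 = 528.5 mg

529 mg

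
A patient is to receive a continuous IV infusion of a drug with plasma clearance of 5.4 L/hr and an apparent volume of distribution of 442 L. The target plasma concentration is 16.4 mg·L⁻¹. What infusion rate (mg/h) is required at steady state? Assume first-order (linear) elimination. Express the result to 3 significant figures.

88.6 mg/h

At steady state, infusion rate equals elimination rate: rate in = CL × Css.
Rate = CL × Css = 5.400 × 16.4 = 88.56 mg/h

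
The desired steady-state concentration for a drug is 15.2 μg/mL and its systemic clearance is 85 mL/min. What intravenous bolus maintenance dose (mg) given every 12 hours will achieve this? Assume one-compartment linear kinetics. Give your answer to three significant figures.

930 mg

CL = 85 mL/min × 60/1000 = 5.100 L/h
D = CL × Css × τ = 5.100 × 15.2 × 12 = 930.2 mg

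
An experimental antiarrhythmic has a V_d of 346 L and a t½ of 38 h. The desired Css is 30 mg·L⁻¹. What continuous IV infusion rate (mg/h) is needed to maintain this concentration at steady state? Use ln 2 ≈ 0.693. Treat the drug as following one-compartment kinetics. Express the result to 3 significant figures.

CL = ln 2 · Vd / t½ = 0.693 × 346.0 / 38 = 6.310 L/h
Infusion rate = CL × Css = 6.310 × 30 = 189.3 mg/h

189 mg/h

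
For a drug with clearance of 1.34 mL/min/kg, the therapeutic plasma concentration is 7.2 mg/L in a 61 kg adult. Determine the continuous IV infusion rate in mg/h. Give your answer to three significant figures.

35.3 mg/h

CL = 1.34 mL/min/kg × 61 kg = 81.74 mL/min = 81.74 × 60/1000 = 4.904 L/h
At steady state, infusion rate equals elimination rate: rate in = CL × Css.
Infusion rate = CL · Css = 4.904 L/h × 7.2 mg/L = 35.31 mg/h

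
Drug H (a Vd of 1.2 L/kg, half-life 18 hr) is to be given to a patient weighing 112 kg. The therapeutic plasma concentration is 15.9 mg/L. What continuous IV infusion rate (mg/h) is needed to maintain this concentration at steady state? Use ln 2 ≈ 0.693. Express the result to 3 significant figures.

Vd = 1.2 L/kg × 112 kg = 134.4 L
CL = 0.693 × Vd / t½ = 0.693 × 134.4 / 18 = 5.174 L/h
Infusion rate = CL × Css = 5.174 × 15.9 = 82.27 mg/h

82.3 mg/h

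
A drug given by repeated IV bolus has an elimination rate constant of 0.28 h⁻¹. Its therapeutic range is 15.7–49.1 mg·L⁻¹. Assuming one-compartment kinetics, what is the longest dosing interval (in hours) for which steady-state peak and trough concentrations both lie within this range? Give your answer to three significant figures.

Between IV bolus doses, concentration decays as C = C₀·e^(−kτ), so C_peak/C_trough = e^(kτ).
τ_max = ln(C_peak/C_trough) / k = ln(49.1/15.7) / 0.2800 = 1.140 / 0.2800 = 4.071 h

4.07 h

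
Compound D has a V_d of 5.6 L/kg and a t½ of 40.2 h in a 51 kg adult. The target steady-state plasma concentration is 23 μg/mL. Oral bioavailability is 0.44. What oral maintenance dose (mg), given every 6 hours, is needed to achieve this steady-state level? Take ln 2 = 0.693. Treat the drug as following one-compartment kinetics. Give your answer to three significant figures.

1540 mg

Vd(total) = 51 kg × 5.6 L/kg = 285.6 L
k = 0.693/40.2 = 0.01724 h⁻¹, so CL = k·Vd = 0.01724 × 285.6 = 4.924 L/h
D = CL × Css × τ / F = 4.924 × 23 × 6 / 0.44 = 1544 mg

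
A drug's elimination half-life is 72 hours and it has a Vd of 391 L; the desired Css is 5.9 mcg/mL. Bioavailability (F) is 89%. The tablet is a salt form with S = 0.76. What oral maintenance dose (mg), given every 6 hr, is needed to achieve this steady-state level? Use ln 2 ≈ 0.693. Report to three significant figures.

k = 0.693/72 = 0.009625 h⁻¹, so CL = k·Vd = 0.009625 × 391.0 = 3.763 L/h
D = CL × Css × τ / F / S = 3.763 × 5.9 × 6 / 0.89 / 0.76 = 196.9 mg

197 mg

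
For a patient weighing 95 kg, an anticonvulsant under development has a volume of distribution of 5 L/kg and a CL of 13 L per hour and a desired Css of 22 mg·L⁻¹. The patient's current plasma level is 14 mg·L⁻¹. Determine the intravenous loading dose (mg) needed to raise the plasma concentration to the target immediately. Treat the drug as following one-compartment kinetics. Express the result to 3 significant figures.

3800 mg

Vd = 5 L/kg × 95 kg = 475.0 L
Concentration deficit ΔC = 22 − 14 = 8.000 mg/L
LD = Vd × ΔC = 475.0 × 8.000 = 3800 mg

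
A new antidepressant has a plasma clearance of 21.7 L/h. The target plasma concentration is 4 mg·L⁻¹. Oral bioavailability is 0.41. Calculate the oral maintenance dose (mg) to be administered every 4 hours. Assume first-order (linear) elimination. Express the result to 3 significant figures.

D = CL × Css × τ / F = 21.70 × 4 × 4 / 0.41 = 846.8 mg

847 mg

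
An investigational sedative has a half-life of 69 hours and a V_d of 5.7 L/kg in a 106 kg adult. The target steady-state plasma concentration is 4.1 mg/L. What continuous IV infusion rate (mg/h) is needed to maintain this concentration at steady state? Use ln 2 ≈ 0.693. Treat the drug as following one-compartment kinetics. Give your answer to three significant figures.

Vd = 5.7 L/kg × 106 kg = 604.2 L
CL = ln 2 · Vd / t½ = 0.693 × 604.2 / 69 = 6.068 L/h
Infusion rate = CL × Css = 6.068 × 4.1 = 24.88 mg/h

24.9 mg/h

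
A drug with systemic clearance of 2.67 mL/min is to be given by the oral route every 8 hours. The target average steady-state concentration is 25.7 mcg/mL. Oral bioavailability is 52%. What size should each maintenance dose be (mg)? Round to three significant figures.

63.3 mg

Convert clearance: 2.67 mL/min × 60 min/h ÷ 1000 mL/L = 0.1602 L/h
D = CL × Css × τ / F = 0.1602 × 25.7 × 8 / 0.52 = 63.34 mg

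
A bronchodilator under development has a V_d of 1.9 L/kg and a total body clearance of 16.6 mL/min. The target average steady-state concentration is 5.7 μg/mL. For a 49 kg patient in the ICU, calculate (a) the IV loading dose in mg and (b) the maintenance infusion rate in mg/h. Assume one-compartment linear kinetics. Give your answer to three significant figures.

(a) 531 mg; (b) 5.68 mg/h

Vd = 1.9 L/kg × 49 kg = 93.10 L
Loading: fill Vd to C_target → 93.10 L × 5.7 mg/L = 530.7 mg
Convert clearance: 16.6 mL/min × 60 min/h ÷ 1000 mL/L = 0.9960 L/h
Maintenance: replace elimination → rate = CL × Css = 0.9960 × 5.7 = 5.677 mg/h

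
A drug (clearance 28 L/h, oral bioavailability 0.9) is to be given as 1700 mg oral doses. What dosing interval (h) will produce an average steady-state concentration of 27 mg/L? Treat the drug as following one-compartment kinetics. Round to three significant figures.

2.02 h

F·D/τ = CL·Css → τ = F·D / (CL·Css).
τ = 0.9 × 1700 / (28 × 27) = 2.024 h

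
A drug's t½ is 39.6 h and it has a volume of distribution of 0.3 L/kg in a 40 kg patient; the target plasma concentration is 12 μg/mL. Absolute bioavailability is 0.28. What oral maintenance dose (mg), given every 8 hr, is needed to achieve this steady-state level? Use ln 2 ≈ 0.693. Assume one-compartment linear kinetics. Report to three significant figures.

72.0 mg

Total Vd = 0.3 × 40 = 12.00 L
CL = 0.693 × Vd / t½ = 0.693 × 12.00 / 39.6 = 0.2100 L/h
D = CL × Css × τ / F = 0.2100 × 12 × 8 / 0.28 = 72.00 mg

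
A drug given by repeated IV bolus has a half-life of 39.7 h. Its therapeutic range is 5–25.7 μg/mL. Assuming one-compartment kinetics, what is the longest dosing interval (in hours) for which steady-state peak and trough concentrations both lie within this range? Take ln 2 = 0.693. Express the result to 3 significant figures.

93.8 h

k = 0.693 / t½ = 0.693 / 39.7 = 0.01746 h⁻¹
Between IV bolus doses, concentration decays as C = C₀·e^(−kτ), so C_peak/C_trough = e^(kτ).
τ_max = ln(C_peak/C_trough) / k = ln(25.7/5) / 0.01746 = 1.637 / 0.01746 = 93.76 h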